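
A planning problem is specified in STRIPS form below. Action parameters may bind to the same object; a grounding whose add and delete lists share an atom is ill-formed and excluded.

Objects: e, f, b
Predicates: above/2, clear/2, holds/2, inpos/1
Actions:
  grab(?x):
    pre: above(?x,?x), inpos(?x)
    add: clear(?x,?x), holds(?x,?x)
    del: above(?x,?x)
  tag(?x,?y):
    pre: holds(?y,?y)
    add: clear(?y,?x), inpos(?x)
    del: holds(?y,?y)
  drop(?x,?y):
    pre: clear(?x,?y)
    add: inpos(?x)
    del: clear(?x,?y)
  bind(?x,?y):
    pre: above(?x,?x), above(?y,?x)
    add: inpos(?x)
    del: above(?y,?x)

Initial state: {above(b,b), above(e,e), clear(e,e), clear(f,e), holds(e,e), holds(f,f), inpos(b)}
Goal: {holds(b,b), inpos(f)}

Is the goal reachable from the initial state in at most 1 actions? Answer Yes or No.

No

1. grab(b)  →  {above(e,e), clear(b,b), clear(e,e), clear(f,e), holds(b,b), holds(e,e), holds(f,f), inpos(b)}
2. tag(f,e)  →  {above(e,e), clear(b,b), clear(e,e), clear(e,f), clear(f,e), holds(b,b), holds(f,f), inpos(b), inpos(f)}
optimal plan length = 2; 2 > 1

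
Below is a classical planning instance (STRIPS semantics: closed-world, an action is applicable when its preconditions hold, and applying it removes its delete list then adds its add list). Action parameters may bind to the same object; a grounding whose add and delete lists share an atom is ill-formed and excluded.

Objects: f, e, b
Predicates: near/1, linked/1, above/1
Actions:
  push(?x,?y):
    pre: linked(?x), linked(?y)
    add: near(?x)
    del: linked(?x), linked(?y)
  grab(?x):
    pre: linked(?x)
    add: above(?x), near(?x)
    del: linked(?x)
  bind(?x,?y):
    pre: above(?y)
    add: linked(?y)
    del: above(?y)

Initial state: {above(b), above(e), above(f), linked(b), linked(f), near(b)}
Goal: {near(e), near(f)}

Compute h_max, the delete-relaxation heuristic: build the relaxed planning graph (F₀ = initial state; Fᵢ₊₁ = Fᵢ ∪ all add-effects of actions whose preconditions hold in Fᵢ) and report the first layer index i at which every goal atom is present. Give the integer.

F0 = init (6 atoms)
F1 = F0 ∪ {linked(e), near(f)}  (8 atoms)
F2 = F1 ∪ {near(e)}  (9 atoms)
goal ⊆ F2  ⇒  h_max = 2

2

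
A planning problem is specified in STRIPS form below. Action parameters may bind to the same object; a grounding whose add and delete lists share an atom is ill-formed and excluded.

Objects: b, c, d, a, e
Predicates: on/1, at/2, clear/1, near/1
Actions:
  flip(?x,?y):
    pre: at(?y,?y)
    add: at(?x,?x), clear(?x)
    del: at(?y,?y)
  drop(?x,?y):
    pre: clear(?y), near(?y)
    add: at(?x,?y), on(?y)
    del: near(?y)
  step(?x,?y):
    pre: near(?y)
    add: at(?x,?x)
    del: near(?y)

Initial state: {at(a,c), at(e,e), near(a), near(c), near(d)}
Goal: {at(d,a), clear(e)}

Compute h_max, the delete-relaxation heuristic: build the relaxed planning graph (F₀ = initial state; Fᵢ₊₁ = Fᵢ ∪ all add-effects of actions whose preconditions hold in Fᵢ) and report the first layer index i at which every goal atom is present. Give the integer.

2

F0 = init (5 atoms)
F1 = F0 ∪ {at(a,a), at(b,b), at(c,c), at(d,d), clear(a), clear(b), clear(c), clear(d)}  (13 atoms)
F2 = F1 ∪ {at(a,d), at(b,a), at(b,c), at(b,d), at(c,a), at(c,d), at(d,a), at(d,c), at(e,a), at(e,c), at(e,d), clear(e), on(a), on(c), on(d)}  (28 atoms)
goal ⊆ F2  ⇒  h_max = 2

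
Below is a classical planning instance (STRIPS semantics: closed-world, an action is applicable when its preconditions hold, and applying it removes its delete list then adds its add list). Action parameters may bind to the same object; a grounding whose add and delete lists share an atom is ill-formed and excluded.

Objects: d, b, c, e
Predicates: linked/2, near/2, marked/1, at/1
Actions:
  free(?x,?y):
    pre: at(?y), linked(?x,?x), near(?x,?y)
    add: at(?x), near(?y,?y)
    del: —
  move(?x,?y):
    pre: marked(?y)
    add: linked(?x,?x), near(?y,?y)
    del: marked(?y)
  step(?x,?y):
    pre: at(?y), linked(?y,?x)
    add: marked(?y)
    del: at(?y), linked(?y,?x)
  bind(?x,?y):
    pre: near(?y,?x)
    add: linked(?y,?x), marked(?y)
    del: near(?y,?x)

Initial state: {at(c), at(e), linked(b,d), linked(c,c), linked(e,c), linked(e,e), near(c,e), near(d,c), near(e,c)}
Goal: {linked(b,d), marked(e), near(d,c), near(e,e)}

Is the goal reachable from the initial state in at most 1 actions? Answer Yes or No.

1. free(c,e)  →  {at(c), at(e), linked(b,d), linked(c,c), linked(e,c), linked(e,e), near(c,e), near(d,c), near(e,c), near(e,e)}
2. step(c,e)  →  {at(c), linked(b,d), linked(c,c), linked(e,e), marked(e), near(c,e), near(d,c), near(e,c), near(e,e)}
optimal plan length = 2; 2 > 1

No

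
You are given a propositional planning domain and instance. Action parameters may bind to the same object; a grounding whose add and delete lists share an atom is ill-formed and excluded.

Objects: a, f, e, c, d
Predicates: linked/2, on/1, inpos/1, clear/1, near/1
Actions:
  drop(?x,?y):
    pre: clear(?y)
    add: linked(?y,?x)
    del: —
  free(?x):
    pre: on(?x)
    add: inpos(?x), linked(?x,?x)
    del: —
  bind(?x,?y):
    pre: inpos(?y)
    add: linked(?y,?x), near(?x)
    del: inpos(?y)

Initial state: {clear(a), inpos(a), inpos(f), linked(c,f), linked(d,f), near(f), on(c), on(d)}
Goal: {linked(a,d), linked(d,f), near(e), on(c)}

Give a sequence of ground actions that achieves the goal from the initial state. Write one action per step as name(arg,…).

1. drop(d,a)  →  {clear(a), inpos(a), inpos(f), linked(a,d), linked(c,f), linked(d,f), near(f), on(c), on(d)}
2. bind(e,a)  →  {clear(a), inpos(f), linked(a,d), linked(a,e), linked(c,f), linked(d,f), near(e), near(f), on(c), on(d)}

drop(d,a); bind(e,a)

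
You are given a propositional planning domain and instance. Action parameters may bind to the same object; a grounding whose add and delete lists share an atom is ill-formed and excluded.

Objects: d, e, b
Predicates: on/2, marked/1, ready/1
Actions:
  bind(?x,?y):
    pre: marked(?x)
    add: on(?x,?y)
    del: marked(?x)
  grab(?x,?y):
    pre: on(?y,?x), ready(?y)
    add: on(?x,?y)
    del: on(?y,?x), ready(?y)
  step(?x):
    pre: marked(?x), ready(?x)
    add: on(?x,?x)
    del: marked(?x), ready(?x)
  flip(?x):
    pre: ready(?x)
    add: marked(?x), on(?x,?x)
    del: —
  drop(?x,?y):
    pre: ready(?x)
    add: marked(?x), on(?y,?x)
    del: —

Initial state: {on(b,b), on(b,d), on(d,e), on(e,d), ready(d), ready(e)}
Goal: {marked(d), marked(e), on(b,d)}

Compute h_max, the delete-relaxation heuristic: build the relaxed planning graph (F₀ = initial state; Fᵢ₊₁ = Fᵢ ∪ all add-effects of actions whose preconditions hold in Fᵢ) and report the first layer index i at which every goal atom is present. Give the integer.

F0 = init (6 atoms)
F1 = F0 ∪ {marked(d), marked(e), on(b,e), on(d,d), on(e,e)}  (11 atoms)
goal ⊆ F1  ⇒  h_max = 1

1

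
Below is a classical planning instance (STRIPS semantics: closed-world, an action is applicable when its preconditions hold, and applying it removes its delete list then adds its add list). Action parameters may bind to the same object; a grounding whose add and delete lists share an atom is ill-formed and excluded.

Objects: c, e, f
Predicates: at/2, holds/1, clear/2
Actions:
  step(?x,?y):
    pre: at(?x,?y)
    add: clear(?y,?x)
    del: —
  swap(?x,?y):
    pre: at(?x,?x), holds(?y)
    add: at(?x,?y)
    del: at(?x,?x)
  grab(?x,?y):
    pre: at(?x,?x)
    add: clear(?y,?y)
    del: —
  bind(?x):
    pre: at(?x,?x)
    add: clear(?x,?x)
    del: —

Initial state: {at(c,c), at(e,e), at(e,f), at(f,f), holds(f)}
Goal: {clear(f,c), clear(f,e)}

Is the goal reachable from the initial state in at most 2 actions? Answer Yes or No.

1. step(e,f)  →  {at(c,c), at(e,e), at(e,f), at(f,f), clear(f,e), holds(f)}
2. swap(c,f)  →  {at(c,f), at(e,e), at(e,f), at(f,f), clear(f,e), holds(f)}
3. step(c,f)  →  {at(c,f), at(e,e), at(e,f), at(f,f), clear(f,c), clear(f,e), holds(f)}
optimal plan length = 3; 3 > 2

No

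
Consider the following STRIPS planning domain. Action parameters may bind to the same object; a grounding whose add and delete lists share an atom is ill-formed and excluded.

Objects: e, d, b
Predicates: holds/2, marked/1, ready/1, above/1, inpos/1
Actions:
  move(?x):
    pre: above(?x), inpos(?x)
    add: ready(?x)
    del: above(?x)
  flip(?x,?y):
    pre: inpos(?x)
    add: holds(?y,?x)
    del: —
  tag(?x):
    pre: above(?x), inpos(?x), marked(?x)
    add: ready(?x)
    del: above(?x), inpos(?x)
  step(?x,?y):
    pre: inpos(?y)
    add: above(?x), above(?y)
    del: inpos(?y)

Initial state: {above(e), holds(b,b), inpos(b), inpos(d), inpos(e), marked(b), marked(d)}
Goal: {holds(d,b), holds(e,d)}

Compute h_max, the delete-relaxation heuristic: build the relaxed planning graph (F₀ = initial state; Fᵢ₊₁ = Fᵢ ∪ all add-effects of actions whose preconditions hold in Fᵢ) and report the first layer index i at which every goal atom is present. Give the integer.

F0 = init (7 atoms)
F1 = F0 ∪ {above(b), above(d), holds(b,d), holds(b,e), holds(d,b), holds(d,d), holds(d,e), holds(e,b), holds(e,d), holds(e,e), ready(e)}  (18 atoms)
goal ⊆ F1  ⇒  h_max = 1

1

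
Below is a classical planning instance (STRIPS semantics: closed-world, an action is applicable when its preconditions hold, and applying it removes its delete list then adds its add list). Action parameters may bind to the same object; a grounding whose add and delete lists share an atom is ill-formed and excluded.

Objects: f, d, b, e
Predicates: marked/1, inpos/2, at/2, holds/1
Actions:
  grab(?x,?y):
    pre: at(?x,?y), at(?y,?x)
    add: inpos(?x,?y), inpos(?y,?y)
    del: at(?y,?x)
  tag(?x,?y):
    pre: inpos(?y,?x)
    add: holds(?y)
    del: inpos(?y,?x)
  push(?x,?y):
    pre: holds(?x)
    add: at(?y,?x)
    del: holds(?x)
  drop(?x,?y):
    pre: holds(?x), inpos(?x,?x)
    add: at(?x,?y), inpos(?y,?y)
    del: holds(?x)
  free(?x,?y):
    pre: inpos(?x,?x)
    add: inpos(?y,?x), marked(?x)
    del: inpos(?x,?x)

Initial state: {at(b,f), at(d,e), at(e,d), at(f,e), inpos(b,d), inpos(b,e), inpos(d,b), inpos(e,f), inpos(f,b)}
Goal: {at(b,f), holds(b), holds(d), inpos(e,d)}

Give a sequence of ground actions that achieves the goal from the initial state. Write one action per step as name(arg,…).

1. grab(e,d)  →  {at(b,f), at(e,d), at(f,e), inpos(b,d), inpos(b,e), inpos(d,b), inpos(d,d), inpos(e,d), inpos(e,f), inpos(f,b)}
2. tag(d,d)  →  {at(b,f), at(e,d), at(f,e), holds(d), inpos(b,d), inpos(b,e), inpos(d,b), inpos(e,d), inpos(e,f), inpos(f,b)}
3. tag(d,b)  →  {at(b,f), at(e,d), at(f,e), holds(b), holds(d), inpos(b,e), inpos(d,b), inpos(e,d), inpos(e,f), inpos(f,b)}

grab(e,d); tag(d,d); tag(d,b)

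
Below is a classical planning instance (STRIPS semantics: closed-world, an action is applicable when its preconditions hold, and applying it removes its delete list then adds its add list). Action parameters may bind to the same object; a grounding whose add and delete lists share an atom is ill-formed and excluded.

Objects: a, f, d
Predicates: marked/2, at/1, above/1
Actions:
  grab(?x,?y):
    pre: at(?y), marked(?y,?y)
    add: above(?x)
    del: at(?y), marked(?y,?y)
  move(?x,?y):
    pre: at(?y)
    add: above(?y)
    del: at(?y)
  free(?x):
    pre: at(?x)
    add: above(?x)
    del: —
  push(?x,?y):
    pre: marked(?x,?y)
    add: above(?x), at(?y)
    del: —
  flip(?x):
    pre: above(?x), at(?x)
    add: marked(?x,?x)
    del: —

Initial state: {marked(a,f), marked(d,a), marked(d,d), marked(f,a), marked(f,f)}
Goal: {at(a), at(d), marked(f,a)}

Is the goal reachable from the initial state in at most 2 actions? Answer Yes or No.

Yes

1. push(f,a)  →  {above(f), at(a), marked(a,f), marked(d,a), marked(d,d), marked(f,a), marked(f,f)}
2. push(d,d)  →  {above(d), above(f), at(a), at(d), marked(a,f), marked(d,a), marked(d,d), marked(f,a), marked(f,f)}
optimal plan length = 2; 2 ≤ 2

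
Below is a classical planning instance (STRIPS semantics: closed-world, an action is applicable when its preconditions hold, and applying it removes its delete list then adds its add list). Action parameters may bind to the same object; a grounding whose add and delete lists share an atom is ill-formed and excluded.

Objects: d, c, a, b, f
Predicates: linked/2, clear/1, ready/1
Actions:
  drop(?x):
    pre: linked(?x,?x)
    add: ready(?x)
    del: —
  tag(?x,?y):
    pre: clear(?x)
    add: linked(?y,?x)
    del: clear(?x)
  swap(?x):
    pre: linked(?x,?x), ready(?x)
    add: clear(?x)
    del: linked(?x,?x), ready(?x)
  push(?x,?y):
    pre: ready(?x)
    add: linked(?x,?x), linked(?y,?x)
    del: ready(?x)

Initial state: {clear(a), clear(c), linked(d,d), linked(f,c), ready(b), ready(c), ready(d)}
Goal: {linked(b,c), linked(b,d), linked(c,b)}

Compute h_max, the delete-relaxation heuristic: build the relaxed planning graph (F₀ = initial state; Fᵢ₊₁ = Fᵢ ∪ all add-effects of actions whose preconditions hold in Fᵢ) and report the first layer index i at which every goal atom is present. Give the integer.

1

F0 = init (7 atoms)
F1 = F0 ∪ {clear(d), linked(a,a), linked(a,b), linked(a,c), linked(a,d), linked(b,a), linked(b,b), linked(b,c), linked(b,d), linked(c,a), linked(c,b), linked(c,c), linked(c,d), linked(d,a), linked(d,b), linked(d,c), linked(f,a), linked(f,b), linked(f,d)}  (26 atoms)
goal ⊆ F1  ⇒  h_max = 1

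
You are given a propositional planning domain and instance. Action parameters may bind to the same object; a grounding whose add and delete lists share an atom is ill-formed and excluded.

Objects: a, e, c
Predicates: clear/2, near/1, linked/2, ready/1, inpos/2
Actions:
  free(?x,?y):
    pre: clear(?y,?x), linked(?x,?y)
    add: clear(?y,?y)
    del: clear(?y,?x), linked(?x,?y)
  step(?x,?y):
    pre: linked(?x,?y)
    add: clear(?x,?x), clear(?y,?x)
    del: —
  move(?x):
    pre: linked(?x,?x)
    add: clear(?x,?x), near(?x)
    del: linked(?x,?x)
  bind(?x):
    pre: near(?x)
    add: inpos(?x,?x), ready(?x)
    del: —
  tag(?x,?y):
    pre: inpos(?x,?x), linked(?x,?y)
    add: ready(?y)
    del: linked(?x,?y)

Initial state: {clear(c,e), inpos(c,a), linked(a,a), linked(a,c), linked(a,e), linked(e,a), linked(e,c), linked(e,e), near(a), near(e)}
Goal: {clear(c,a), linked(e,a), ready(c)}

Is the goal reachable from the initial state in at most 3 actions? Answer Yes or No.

1. step(a,c)  →  {clear(a,a), clear(c,a), clear(c,e), inpos(c,a), linked(a,a), linked(a,c), linked(a,e), linked(e,a), linked(e,c), linked(e,e), near(a), near(e)}
2. bind(a)  →  {clear(a,a), clear(c,a), clear(c,e), inpos(a,a), inpos(c,a), linked(a,a), linked(a,c), linked(a,e), linked(e,a), linked(e,c), linked(e,e), near(a), near(e), ready(a)}
3. tag(a,c)  →  {clear(a,a), clear(c,a), clear(c,e), inpos(a,a), inpos(c,a), linked(a,a), linked(a,e), linked(e,a), linked(e,c), linked(e,e), near(a), near(e), ready(a), ready(c)}
optimal plan length = 3; 3 ≤ 3

Yes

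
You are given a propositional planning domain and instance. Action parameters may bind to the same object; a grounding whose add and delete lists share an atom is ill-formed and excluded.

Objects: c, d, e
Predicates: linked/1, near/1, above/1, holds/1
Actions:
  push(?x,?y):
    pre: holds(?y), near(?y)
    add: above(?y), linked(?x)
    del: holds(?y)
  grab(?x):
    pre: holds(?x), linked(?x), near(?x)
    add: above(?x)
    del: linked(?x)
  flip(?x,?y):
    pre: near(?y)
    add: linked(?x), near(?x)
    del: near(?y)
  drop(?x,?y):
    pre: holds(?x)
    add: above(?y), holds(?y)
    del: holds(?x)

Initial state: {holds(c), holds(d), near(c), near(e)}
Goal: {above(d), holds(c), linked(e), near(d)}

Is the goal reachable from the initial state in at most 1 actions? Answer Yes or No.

No

1. flip(d,c)  →  {holds(c), holds(d), linked(d), near(d), near(e)}
2. push(e,d)  →  {above(d), holds(c), linked(d), linked(e), near(d), near(e)}
optimal plan length = 2; 2 > 1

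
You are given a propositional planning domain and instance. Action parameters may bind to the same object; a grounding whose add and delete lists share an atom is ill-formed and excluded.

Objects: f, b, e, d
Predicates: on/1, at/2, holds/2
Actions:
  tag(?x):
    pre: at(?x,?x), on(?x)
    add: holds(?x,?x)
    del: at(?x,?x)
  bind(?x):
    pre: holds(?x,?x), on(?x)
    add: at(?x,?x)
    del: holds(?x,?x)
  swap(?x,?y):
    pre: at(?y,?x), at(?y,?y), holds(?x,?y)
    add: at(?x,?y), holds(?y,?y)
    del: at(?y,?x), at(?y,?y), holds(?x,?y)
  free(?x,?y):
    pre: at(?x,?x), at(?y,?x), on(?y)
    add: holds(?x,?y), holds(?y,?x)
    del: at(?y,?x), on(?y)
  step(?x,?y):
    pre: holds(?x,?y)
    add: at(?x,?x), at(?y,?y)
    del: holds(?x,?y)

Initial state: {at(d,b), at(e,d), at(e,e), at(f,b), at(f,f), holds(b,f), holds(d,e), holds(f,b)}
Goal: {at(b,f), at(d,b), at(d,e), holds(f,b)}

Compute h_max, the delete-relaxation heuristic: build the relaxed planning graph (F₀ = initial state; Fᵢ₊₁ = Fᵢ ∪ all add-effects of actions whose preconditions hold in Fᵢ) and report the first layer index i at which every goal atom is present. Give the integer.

1

F0 = init (8 atoms)
F1 = F0 ∪ {at(b,b), at(b,f), at(d,d), at(d,e), holds(e,e), holds(f,f)}  (14 atoms)
goal ⊆ F1  ⇒  h_max = 1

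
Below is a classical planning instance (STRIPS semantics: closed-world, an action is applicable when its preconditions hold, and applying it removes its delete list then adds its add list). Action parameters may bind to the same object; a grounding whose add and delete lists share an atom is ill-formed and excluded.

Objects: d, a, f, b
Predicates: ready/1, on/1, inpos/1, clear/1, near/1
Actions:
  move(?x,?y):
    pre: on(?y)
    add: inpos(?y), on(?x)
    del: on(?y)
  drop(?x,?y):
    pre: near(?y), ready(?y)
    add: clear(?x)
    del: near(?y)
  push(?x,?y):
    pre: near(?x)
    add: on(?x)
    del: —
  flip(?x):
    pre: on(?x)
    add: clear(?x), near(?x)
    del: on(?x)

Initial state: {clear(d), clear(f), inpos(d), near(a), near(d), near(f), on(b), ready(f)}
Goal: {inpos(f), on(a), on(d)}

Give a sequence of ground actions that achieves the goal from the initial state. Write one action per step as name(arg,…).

move(d,b); push(f,d); move(a,f)

1. move(d,b)  →  {clear(d), clear(f), inpos(b), inpos(d), near(a), near(d), near(f), on(d), ready(f)}
2. push(f,d)  →  {clear(d), clear(f), inpos(b), inpos(d), near(a), near(d), near(f), on(d), on(f), ready(f)}
3. move(a,f)  →  {clear(d), clear(f), inpos(b), inpos(d), inpos(f), near(a), near(d), near(f), on(a), on(d), ready(f)}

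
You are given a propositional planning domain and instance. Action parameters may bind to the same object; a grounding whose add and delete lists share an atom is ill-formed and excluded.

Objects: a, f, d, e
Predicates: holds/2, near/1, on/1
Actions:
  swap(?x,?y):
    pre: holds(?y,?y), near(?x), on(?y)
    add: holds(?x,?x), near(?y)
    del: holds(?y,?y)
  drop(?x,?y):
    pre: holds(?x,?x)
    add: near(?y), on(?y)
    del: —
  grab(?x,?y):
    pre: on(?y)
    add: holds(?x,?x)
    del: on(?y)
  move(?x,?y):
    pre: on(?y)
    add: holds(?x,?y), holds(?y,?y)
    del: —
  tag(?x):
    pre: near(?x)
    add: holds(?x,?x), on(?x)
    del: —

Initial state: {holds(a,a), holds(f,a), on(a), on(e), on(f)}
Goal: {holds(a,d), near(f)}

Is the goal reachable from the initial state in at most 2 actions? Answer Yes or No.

1. drop(a,f)  →  {holds(a,a), holds(f,a), near(f), on(a), on(e), on(f)}
2. drop(a,d)  →  {holds(a,a), holds(f,a), near(d), near(f), on(a), on(d), on(e), on(f)}
3. move(a,d)  →  {holds(a,a), holds(a,d), holds(d,d), holds(f,a), near(d), near(f), on(a), on(d), on(e), on(f)}
optimal plan length = 3; 3 > 2

No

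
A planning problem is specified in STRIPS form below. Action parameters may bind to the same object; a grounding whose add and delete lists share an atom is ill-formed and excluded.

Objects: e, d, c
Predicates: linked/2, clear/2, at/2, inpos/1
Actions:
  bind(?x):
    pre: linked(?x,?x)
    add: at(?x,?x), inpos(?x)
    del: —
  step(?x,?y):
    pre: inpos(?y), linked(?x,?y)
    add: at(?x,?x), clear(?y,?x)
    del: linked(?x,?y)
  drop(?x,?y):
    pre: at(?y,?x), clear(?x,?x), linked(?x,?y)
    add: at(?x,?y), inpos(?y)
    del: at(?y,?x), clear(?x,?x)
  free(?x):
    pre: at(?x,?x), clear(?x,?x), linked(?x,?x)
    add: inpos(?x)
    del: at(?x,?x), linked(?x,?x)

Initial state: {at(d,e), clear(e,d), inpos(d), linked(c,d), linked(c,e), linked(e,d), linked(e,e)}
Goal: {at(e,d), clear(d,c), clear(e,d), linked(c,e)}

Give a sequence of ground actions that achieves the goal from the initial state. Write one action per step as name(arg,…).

1. bind(e)  →  {at(d,e), at(e,e), clear(e,d), inpos(d), inpos(e), linked(c,d), linked(c,e), linked(e,d), linked(e,e)}
2. step(e,e)  →  {at(d,e), at(e,e), clear(e,d), clear(e,e), inpos(d), inpos(e), linked(c,d), linked(c,e), linked(e,d)}
3. step(c,d)  →  {at(c,c), at(d,e), at(e,e), clear(d,c), clear(e,d), clear(e,e), inpos(d), inpos(e), linked(c,e), linked(e,d)}
4. drop(e,d)  →  {at(c,c), at(e,d), at(e,e), clear(d,c), clear(e,d), inpos(d), inpos(e), linked(c,e), linked(e,d)}

bind(e); step(e,e); step(c,d); drop(e,d)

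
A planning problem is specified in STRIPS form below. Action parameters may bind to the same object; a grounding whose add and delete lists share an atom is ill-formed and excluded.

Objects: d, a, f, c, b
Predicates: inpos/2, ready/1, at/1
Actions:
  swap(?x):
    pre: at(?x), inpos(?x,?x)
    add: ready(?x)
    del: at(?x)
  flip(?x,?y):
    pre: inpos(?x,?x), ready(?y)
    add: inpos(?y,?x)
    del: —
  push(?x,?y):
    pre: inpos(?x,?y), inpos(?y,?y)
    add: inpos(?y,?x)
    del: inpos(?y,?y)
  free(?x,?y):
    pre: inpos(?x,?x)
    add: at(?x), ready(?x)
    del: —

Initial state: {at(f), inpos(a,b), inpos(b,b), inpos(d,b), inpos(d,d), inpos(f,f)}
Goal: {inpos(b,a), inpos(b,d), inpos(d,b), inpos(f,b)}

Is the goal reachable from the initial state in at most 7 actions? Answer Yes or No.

Yes

1. swap(f)  →  {inpos(a,b), inpos(b,b), inpos(d,b), inpos(d,d), inpos(f,f), ready(f)}
2. flip(b,f)  →  {inpos(a,b), inpos(b,b), inpos(d,b), inpos(d,d), inpos(f,b), inpos(f,f), ready(f)}
3. free(b,d)  →  {at(b), inpos(a,b), inpos(b,b), inpos(d,b), inpos(d,d), inpos(f,b), inpos(f,f), ready(b), ready(f)}
4. flip(d,b)  →  {at(b), inpos(a,b), inpos(b,b), inpos(b,d), inpos(d,b), inpos(d,d), inpos(f,b), inpos(f,f), ready(b), ready(f)}
5. push(a,b)  →  {at(b), inpos(a,b), inpos(b,a), inpos(b,d), inpos(d,b), inpos(d,d), inpos(f,b), inpos(f,f), ready(b), ready(f)}
optimal plan length = 5; 5 ≤ 7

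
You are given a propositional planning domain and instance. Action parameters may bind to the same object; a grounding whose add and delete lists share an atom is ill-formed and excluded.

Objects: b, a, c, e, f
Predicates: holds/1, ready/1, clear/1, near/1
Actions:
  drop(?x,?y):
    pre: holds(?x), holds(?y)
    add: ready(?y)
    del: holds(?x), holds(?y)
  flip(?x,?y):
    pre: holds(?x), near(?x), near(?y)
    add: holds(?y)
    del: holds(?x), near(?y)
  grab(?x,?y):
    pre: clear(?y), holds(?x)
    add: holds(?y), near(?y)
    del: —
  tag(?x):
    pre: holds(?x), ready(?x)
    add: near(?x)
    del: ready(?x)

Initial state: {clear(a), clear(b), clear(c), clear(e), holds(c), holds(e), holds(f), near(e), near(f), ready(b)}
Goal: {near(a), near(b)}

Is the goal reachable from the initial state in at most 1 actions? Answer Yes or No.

1. grab(c,b)  →  {clear(a), clear(b), clear(c), clear(e), holds(b), holds(c), holds(e), holds(f), near(b), near(e), near(f), ready(b)}
2. grab(b,a)  →  {clear(a), clear(b), clear(c), clear(e), holds(a), holds(b), holds(c), holds(e), holds(f), near(a), near(b), near(e), near(f), ready(b)}
optimal plan length = 2; 2 > 1

No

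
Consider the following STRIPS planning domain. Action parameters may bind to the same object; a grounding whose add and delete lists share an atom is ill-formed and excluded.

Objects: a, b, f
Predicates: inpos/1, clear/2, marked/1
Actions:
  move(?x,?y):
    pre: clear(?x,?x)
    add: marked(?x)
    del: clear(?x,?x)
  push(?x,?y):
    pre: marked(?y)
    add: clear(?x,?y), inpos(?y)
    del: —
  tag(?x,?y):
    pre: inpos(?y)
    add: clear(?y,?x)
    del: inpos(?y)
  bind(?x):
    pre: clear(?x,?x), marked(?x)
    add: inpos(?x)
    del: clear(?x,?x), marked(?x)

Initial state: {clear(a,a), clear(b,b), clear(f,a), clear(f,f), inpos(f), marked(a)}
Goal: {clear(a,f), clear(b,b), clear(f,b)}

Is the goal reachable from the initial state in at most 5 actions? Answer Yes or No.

Yes

1. move(f,a)  →  {clear(a,a), clear(b,b), clear(f,a), inpos(f), marked(a), marked(f)}
2. push(a,f)  →  {clear(a,a), clear(a,f), clear(b,b), clear(f,a), inpos(f), marked(a), marked(f)}
3. tag(b,f)  →  {clear(a,a), clear(a,f), clear(b,b), clear(f,a), clear(f,b), marked(a), marked(f)}
optimal plan length = 3; 3 ≤ 5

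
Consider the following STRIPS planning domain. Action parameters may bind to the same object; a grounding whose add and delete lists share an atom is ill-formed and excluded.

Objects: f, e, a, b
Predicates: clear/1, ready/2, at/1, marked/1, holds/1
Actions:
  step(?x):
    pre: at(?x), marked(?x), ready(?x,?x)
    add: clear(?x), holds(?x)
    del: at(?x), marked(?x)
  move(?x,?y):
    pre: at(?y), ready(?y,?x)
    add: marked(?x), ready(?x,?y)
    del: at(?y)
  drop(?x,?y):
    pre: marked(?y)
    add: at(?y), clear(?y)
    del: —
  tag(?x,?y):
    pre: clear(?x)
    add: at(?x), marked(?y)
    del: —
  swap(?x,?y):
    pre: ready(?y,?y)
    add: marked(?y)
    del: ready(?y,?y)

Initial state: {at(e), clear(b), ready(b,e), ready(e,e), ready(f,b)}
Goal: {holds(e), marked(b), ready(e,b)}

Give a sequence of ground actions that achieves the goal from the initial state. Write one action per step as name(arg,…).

1. tag(b,b)  →  {at(b), at(e), clear(b), marked(b), ready(b,e), ready(e,e), ready(f,b)}
2. move(e,b)  →  {at(e), clear(b), marked(b), marked(e), ready(b,e), ready(e,b), ready(e,e), ready(f,b)}
3. step(e)  →  {clear(b), clear(e), holds(e), marked(b), ready(b,e), ready(e,b), ready(e,e), ready(f,b)}

tag(b,b); move(e,b); step(e)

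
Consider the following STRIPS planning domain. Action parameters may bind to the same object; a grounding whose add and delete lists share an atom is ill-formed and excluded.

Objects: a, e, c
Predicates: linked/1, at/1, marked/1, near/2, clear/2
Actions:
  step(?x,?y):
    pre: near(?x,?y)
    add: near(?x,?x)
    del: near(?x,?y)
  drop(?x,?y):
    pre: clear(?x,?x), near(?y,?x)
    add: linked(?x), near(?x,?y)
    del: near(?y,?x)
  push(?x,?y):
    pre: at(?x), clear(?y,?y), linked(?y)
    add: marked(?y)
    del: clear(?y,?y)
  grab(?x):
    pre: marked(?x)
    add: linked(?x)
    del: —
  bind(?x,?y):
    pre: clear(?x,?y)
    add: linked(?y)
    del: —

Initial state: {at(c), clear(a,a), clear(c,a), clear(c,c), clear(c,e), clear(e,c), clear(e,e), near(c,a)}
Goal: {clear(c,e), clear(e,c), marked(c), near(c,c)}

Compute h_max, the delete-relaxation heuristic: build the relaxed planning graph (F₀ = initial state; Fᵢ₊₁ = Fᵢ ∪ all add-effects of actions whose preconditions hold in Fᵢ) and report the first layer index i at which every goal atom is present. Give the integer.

2

F0 = init (8 atoms)
F1 = F0 ∪ {linked(a), linked(c), linked(e), near(a,c), near(c,c)}  (13 atoms)
F2 = F1 ∪ {marked(a), marked(c), marked(e), near(a,a)}  (17 atoms)
goal ⊆ F2  ⇒  h_max = 2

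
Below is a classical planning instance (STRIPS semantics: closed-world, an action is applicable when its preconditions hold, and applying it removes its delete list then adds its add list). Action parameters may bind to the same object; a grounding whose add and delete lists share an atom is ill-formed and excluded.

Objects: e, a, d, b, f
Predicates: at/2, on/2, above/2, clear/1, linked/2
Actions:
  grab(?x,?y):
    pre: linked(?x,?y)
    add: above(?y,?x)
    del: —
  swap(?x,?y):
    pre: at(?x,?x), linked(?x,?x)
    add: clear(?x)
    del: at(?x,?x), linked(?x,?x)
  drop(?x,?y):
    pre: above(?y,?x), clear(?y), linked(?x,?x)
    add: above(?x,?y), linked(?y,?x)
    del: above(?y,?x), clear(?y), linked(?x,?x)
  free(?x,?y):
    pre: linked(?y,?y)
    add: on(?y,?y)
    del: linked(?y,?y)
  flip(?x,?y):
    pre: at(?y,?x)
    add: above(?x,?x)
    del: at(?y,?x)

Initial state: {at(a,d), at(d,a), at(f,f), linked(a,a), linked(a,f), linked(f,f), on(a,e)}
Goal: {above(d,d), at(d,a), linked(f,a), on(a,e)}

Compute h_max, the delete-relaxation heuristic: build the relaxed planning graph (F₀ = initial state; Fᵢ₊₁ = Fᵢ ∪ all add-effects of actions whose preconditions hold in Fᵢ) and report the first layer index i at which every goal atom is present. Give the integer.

F0 = init (7 atoms)
F1 = F0 ∪ {above(a,a), above(d,d), above(f,a), above(f,f), clear(f), on(a,a), on(f,f)}  (14 atoms)
F2 = F1 ∪ {above(a,f), linked(f,a)}  (16 atoms)
goal ⊆ F2  ⇒  h_max = 2

2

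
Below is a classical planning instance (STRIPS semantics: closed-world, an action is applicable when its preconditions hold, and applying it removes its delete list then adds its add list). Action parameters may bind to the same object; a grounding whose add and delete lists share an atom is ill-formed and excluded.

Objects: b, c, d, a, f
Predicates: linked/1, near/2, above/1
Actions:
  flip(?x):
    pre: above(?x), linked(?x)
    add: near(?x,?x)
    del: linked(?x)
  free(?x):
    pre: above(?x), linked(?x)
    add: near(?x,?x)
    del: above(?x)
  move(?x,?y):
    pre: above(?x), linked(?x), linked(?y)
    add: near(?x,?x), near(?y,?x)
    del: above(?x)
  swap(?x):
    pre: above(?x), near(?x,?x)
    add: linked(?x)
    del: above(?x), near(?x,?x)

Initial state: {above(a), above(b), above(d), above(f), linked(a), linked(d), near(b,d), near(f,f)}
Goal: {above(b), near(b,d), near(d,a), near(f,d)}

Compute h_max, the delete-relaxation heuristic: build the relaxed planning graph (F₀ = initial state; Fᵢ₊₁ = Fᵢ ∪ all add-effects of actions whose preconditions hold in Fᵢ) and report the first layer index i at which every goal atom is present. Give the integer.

F0 = init (8 atoms)
F1 = F0 ∪ {linked(f), near(a,a), near(a,d), near(d,a), near(d,d)}  (13 atoms)
F2 = F1 ∪ {near(a,f), near(d,f), near(f,a), near(f,d)}  (17 atoms)
goal ⊆ F2  ⇒  h_max = 2

2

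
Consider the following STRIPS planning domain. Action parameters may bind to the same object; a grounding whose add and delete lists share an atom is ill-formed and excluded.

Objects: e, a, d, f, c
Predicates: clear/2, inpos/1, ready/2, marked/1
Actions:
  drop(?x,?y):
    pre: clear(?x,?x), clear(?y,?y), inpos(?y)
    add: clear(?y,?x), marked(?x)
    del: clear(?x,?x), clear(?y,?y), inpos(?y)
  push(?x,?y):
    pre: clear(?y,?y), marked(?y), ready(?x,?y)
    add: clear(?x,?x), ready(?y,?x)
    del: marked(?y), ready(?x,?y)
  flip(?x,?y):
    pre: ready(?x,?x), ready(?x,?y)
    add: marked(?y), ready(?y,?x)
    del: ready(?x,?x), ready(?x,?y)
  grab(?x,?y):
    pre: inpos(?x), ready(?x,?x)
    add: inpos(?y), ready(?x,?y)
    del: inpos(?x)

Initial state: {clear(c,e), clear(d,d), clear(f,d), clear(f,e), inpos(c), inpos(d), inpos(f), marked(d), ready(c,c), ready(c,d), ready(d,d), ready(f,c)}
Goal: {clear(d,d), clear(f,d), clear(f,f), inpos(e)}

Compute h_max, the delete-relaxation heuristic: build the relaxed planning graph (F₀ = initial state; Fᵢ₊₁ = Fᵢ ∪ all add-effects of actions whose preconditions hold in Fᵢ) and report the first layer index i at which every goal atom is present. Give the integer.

F0 = init (12 atoms)
F1 = F0 ∪ {clear(c,c), inpos(a), inpos(e), ready(c,a), ready(c,e), ready(c,f), ready(d,a), ready(d,c), ready(d,e), ready(d,f)}  (22 atoms)
F2 = F1 ∪ {clear(c,d), clear(d,c), marked(a), marked(c), marked(e), marked(f), ready(a,c), ready(a,d), ready(e,c), ready(e,d), ready(f,d)}  (33 atoms)
F3 = F2 ∪ {clear(a,a), clear(e,e), clear(f,f)}  (36 atoms)
goal ⊆ F3  ⇒  h_max = 3

3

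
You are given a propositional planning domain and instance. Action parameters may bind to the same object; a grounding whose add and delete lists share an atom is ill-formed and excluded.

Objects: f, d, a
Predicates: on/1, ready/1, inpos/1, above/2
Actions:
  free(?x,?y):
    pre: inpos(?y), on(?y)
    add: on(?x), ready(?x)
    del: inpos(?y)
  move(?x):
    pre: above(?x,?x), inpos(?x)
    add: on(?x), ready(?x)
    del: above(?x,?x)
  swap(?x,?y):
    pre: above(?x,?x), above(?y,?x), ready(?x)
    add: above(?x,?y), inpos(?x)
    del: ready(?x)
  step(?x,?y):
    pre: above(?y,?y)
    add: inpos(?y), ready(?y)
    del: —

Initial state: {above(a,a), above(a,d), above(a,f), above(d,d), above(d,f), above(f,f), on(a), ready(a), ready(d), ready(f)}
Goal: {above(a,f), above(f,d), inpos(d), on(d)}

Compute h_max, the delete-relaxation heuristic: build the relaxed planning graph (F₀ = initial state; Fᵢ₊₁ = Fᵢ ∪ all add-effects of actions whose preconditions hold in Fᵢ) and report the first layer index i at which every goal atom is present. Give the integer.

2

F0 = init (10 atoms)
F1 = F0 ∪ {above(d,a), above(f,a), above(f,d), inpos(a), inpos(d), inpos(f)}  (16 atoms)
F2 = F1 ∪ {on(d), on(f)}  (18 atoms)
goal ⊆ F2  ⇒  h_max = 2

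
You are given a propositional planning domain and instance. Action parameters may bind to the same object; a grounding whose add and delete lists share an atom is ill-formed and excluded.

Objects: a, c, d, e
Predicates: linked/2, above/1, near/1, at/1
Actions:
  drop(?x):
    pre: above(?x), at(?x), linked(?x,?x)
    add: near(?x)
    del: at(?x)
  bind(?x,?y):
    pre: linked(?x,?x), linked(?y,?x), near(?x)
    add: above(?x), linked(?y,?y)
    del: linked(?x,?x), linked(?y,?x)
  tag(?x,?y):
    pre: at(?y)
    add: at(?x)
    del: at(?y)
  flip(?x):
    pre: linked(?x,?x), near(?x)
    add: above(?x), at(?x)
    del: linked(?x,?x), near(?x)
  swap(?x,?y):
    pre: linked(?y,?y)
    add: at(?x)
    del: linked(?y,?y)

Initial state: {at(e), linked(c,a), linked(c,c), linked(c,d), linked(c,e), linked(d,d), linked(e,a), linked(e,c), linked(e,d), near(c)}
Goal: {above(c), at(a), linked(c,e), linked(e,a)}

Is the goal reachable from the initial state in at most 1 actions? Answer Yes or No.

1. bind(c,e)  →  {above(c), at(e), linked(c,a), linked(c,d), linked(c,e), linked(d,d), linked(e,a), linked(e,d), linked(e,e), near(c)}
2. tag(a,e)  →  {above(c), at(a), linked(c,a), linked(c,d), linked(c,e), linked(d,d), linked(e,a), linked(e,d), linked(e,e), near(c)}
optimal plan length = 2; 2 > 1

No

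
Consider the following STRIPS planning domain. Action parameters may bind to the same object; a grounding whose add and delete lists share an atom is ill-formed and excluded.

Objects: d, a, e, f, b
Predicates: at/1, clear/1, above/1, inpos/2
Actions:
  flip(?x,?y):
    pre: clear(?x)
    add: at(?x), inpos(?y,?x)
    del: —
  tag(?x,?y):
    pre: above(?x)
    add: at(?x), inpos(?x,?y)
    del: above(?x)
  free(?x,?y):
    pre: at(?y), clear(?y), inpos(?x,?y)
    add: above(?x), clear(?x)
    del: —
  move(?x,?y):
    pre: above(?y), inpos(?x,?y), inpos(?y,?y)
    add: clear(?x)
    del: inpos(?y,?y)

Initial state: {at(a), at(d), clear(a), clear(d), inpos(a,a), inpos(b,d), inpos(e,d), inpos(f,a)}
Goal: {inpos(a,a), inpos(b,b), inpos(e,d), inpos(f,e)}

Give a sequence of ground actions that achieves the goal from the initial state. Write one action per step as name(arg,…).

free(e,d); flip(e,f); free(b,d); flip(b,b)

1. free(e,d)  →  {above(e), at(a), at(d), clear(a), clear(d), clear(e), inpos(a,a), inpos(b,d), inpos(e,d), inpos(f,a)}
2. flip(e,f)  →  {above(e), at(a), at(d), at(e), clear(a), clear(d), clear(e), inpos(a,a), inpos(b,d), inpos(e,d), inpos(f,a), inpos(f,e)}
3. free(b,d)  →  {above(b), above(e), at(a), at(d), at(e), clear(a), clear(b), clear(d), clear(e), inpos(a,a), inpos(b,d), inpos(e,d), inpos(f,a), inpos(f,e)}
4. flip(b,b)  →  {above(b), above(e), at(a), at(b), at(d), at(e), clear(a), clear(b), clear(d), clear(e), inpos(a,a), inpos(b,b), inpos(b,d), inpos(e,d), inpos(f,a), inpos(f,e)}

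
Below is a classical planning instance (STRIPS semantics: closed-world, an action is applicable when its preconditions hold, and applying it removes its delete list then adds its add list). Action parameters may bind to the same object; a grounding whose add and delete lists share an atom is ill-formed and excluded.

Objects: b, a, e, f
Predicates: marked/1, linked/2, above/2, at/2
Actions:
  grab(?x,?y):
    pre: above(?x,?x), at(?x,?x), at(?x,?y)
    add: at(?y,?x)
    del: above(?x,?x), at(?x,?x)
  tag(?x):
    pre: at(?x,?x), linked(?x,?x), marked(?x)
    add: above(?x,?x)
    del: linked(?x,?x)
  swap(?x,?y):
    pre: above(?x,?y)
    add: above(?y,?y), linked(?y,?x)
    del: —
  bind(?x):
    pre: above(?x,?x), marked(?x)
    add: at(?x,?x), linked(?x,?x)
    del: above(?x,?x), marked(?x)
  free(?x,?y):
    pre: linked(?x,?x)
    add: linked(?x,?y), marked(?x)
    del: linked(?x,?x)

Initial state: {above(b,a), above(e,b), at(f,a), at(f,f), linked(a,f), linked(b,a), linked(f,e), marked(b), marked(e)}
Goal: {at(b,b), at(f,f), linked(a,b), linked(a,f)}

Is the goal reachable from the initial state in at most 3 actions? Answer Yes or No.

1. swap(b,a)  →  {above(a,a), above(b,a), above(e,b), at(f,a), at(f,f), linked(a,b), linked(a,f), linked(b,a), linked(f,e), marked(b), marked(e)}
2. swap(e,b)  →  {above(a,a), above(b,a), above(b,b), above(e,b), at(f,a), at(f,f), linked(a,b), linked(a,f), linked(b,a), linked(b,e), linked(f,e), marked(b), marked(e)}
3. bind(b)  →  {above(a,a), above(b,a), above(e,b), at(b,b), at(f,a), at(f,f), linked(a,b), linked(a,f), linked(b,a), linked(b,b), linked(b,e), linked(f,e), marked(e)}
optimal plan length = 3; 3 ≤ 3

Yes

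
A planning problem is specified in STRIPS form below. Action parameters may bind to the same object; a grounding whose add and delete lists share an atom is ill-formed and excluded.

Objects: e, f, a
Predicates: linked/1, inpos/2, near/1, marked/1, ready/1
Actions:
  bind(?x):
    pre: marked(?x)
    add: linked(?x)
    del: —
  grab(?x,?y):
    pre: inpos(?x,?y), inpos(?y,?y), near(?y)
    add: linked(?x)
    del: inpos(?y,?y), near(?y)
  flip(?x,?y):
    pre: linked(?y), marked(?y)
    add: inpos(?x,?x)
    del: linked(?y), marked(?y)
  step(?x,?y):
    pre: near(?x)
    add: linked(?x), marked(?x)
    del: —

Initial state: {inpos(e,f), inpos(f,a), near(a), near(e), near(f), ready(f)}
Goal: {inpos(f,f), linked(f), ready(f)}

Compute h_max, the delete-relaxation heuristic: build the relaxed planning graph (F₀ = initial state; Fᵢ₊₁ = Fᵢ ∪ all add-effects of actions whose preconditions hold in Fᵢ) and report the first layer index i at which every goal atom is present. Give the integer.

F0 = init (6 atoms)
F1 = F0 ∪ {linked(a), linked(e), linked(f), marked(a), marked(e), marked(f)}  (12 atoms)
F2 = F1 ∪ {inpos(a,a), inpos(e,e), inpos(f,f)}  (15 atoms)
goal ⊆ F2  ⇒  h_max = 2

2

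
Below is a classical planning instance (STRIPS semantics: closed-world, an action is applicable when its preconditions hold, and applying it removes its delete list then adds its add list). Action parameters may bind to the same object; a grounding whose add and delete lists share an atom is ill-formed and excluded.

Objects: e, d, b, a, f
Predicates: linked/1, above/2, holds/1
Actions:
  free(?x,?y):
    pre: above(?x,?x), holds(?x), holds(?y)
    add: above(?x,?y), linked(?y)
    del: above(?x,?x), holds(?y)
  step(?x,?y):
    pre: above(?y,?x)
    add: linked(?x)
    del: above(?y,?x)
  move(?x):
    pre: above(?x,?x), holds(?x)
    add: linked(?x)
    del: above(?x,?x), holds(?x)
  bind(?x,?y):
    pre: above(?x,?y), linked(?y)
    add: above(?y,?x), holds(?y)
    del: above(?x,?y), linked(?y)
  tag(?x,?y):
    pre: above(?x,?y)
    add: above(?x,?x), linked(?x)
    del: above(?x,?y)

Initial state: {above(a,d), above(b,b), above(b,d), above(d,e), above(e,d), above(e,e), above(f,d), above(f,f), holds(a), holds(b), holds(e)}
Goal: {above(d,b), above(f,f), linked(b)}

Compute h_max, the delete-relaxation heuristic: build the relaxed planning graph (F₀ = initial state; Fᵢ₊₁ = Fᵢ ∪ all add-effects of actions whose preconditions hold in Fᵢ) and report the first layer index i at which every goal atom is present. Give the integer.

F0 = init (11 atoms)
F1 = F0 ∪ {above(a,a), above(b,a), above(b,e), above(d,d), above(e,a), above(e,b), linked(a), linked(b), linked(d), linked(e), linked(f)}  (22 atoms)
F2 = F1 ∪ {above(a,b), above(a,e), above(d,a), above(d,b), above(d,f), holds(d)}  (28 atoms)
goal ⊆ F2  ⇒  h_max = 2

2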